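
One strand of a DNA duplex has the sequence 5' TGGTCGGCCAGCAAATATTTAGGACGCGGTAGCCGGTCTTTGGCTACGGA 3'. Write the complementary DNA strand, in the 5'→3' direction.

5'-TCCGTAGCCAAAGACCGGCTACCGCGTCCTAAATATTTGCTGGCCGACCA-3'

Pairing A↔T and G↔C gives ACCAGCCGGTCGTTTATAAATCCTGCGCCATCGGCCAGAAACCGATGCCT, running 3'→5'. Reverse for the 5'→3' convention.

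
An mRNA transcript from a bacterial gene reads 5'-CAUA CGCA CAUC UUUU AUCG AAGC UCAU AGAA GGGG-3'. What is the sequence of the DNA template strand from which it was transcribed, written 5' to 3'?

5'-CCCCTTCTATGAGCTTCGATAAAAGATGTGCGTATG-3'

Replace U with T to get the coding DNA strand: CATACGCACATCTTTTATCGAAGCTCATAGAAGGGG. The template strand is its reverse complement (complement GTATGCGTGTAGAAAATAGCTTCGAGTATCTTCCCC, then reverse).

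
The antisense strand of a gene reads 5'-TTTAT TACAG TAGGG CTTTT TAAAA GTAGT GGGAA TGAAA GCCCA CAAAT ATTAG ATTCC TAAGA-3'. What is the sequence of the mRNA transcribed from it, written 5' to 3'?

The mRNA has the sequence of the coding strand (reverse complement of the template) with T→U. Reverse complement of TTTATTACAGTAGGGCTTTTTAAAAGTAGTGGGAATGAAAGCCCACAAATATTAGATTCCTAAGA is TCTTAGGAATCTAATATTTGTGGGCTTTCATTCCCACTACTTTTAAAAAGCCCTACTGTAATAAA; then T→U.

5'-UCUUAGGAAUCUAAUAUUUGUGGGCUUUCAUUCCCACUACUUUUAAAAAGCCCUACUGUAAUAAA-3'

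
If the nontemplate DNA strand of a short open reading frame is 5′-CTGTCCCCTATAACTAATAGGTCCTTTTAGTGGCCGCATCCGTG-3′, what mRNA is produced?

5'-CUGUCCCCUAUAACUAAUAGGUCCUUUUAGUGGCCGCAUCCGUG-3'

mRNA has the coding-strand sequence with U in place of T.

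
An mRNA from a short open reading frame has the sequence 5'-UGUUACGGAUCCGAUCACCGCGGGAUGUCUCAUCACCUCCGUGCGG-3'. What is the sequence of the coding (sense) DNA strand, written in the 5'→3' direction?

The coding DNA strand has the same 5'→3' sequence as the mRNA with U replaced by T.

5'-TGTTACGGATCCGATCACCGCGGGATGTCTCATCACCTCCGTGCGG-3'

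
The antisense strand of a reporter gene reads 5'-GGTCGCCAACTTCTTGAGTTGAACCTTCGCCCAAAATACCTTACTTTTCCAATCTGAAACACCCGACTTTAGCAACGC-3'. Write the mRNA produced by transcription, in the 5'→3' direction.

The mRNA has the sequence of the coding strand (reverse complement of the template) with T→U. Reverse complement of GGTCGCCAACTTCTTGAGTTGAACCTTCGCCCAAAATACCTTACTTTTCCAATCTGAAACACCCGACTTTAGCAACGC is GCGTTGCTAAAGTCGGGTGTTTCAGATTGGAAAAGTAAGGTATTTTGGGCGAAGGTTCAACTCAAGAAGTTGGCGACC; then T→U.

5′-GCGUUGCUAAAGUCGGGUGUUUCAGAUUGGAAAAGUAAGGUAUUUUGGGCGAAGGUUCAACUCAAGAAGUUGGCGACC-3′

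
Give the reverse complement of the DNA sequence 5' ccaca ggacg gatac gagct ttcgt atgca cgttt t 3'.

5'-AAAACGTGCATACGAAAGCTCGTATCCGTCCTGTGG-3'

Reading the sequence 3'→5' and pairing each base (A↔T, G↔C) gives the reverse complement directly.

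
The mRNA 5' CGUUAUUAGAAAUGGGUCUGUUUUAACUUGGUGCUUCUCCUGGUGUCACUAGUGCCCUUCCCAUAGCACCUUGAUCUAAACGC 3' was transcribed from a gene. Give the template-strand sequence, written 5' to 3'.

5'-GCGTTTAGATCAAGGTGCTATGGGAAGGGCACTAGTGACACCAGGAGAAGCACCAAGTTAAAACAGACCCATTTCTAATAACG-3'

Replace U with T to get the coding DNA strand: CGTTATTAGAAATGGGTCTGTTTTAACTTGGTGCTTCTCCTGGTGTCACTAGTGCCCTTCCCATAGCACCTTGATCTAAACGC. The template strand is its reverse complement (complement GCAATAATCTTTACCCAGACAAAATTGAACCACGAAGAGGACCACAGTGATCACGGGAAGGGTATCGTGGAACTAGATTTGCG, then reverse).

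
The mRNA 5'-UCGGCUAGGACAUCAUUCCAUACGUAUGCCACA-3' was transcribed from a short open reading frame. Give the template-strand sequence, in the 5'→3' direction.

Replace U with T to get the coding DNA strand: TCGGCTAGGACATCATTCCATACGTATGCCACA. The template strand is its reverse complement (complement AGCCGATCCTGTAGTAAGGTATGCATACGGTGT, then reverse).

5'-TGTGGCATACGTATGGAATGATGTCCTAGCCGA-3'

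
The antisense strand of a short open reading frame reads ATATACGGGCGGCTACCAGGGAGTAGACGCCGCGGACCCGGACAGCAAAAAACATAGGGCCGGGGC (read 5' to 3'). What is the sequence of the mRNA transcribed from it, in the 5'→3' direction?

The mRNA has the sequence of the coding strand (reverse complement of the template) with T→U. Reverse complement of ATATACGGGCGGCTACCAGGGAGTAGACGCCGCGGACCCGGACAGCAAAAAACATAGGGCCGGGGC is GCCCCGGCCCTATGTTTTTTGCTGTCCGGGTCCGCGGCGTCTACTCCCTGGTAGCCGCCCGTATAT; then T→U.

5′-GCCCCGGCCCUAUGUUUUUUGCUGUCCGGGUCCGCGGCGUCUACUCCCUGGUAGCCGCCCGUAUAU-3′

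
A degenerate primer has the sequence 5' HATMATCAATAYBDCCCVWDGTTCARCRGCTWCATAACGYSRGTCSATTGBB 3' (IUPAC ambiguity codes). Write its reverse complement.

Standard pairs A↔T, G↔C; ambiguity codes pair R↔Y, M↔K, W↔W, S↔S, B↔V, D↔H. Complement (DTAKTAGTTATRVHGGGBWHCAAGTYGYCGAWGTATTGCRSYCAGSTAACVV), then reverse for 5'→3'.

5′-VVCAATSGACYSRCGTTATGWAGCYGYTGAACHWBGGGHVRTATTGATKATD-3′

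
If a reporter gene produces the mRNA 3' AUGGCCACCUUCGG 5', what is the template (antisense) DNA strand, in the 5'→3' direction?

Written 5'→3' the mRNA is GGCUUCCACCGGUA, so the coding DNA strand is GGCTTCCACCGGTA. The template is its reverse complement.

5′-TACCGGTGGAAGCC-3′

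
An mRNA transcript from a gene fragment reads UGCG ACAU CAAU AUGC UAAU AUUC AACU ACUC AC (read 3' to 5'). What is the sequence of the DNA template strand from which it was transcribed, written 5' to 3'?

5'-ACGCTGTAGTTATACGATTATAAGTTGATGAGTG-3'

Written 5'→3' the mRNA is CACUCAUCAACUUAUAAUCGUAUAACUACAGCGU, so the coding DNA strand is CACTCATCAACTTATAATCGTATAACTACAGCGT. The template is its reverse complement.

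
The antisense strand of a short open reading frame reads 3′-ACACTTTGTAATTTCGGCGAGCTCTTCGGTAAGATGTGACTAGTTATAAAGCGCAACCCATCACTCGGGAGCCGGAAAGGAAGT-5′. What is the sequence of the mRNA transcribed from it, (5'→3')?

Reading the template 3'→5' as shown, RNA polymerase pairs each base (A→U, T→A, G↔C) to build mRNA 5'→3' directly.

5'-UGUGAAACAUUAAAGCCGCUCGAGAAGCCAUUCUACACUGAUCAAUAUUUCGCGUUGGGUAGUGAGCCCUCGGCCUUUCCUUCA-3'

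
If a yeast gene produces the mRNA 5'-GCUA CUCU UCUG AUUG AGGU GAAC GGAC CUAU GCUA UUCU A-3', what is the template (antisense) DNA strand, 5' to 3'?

Replace U with T to get the coding DNA strand: GCTACTCTTCTGATTGAGGTGAACGGACCTATGCTATTCTA. The template strand is its reverse complement (complement CGATGAGAAGACTAACTCCACTTGCCTGGATACGATAAGAT, then reverse).

5'-TAGAATAGCATAGGTCCGTTCACCTCAATCAGAAGAGTAGC-3'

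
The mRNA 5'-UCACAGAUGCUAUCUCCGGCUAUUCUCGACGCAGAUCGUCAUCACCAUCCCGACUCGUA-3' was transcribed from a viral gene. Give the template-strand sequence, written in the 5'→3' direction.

5'-TACGAGTCGGGATGGTGATGACGATCTGCGTCGAGAATAGCCGGAGATAGCATCTGTGA-3'

Replace U with T to get the coding DNA strand: TCACAGATGCTATCTCCGGCTATTCTCGACGCAGATCGTCATCACCATCCCGACTCGTA. The template strand is its reverse complement (complement AGTGTCTACGATAGAGGCCGATAAGAGCTGCGTCTAGCAGTAGTGGTAGGGCTGAGCAT, then reverse).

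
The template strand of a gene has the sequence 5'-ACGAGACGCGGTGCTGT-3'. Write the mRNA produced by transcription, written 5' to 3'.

5′-ACAGCACCGCGUCUCGU-3′

RNA polymerase reads the template 3'→5' and synthesizes mRNA 5'→3' by base-pairing (A→U, T→A, G↔C). The complement of the template is TGCTCTGCGCCACGACA; antiparallel, so 5'→3' the coding strand is ACAGCACCGCGTCTCGT. Replace T with U for the mRNA.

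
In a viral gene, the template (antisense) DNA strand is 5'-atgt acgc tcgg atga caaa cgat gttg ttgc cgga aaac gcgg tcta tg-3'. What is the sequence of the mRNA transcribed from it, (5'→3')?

5′-CAUAGACCGCGUUUUCCGGCAACAACAUCGUUUGUCAUCCGAGCGUACAU-3′

RNA polymerase reads the template 3'→5' and synthesizes mRNA 5'→3' by base-pairing (A→U, T→A, G↔C). The complement of the template is TACATGCGAGCCTACTGTTTGCTACAACAACGGCCTTTTGCGCCAGATAC; antiparallel, so 5'→3' the coding strand is CATAGACCGCGTTTTCCGGCAACAACATCGTTTGTCATCCGAGCGTACAT. Replace T with U for the mRNA.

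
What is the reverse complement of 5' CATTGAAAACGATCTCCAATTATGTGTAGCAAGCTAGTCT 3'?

Reading the sequence 3'→5' and pairing each base (A↔T, G↔C) gives the reverse complement directly.

5'-AGACTAGCTTGCTACACATAATTGGAGATCGTTTTCAATG-3'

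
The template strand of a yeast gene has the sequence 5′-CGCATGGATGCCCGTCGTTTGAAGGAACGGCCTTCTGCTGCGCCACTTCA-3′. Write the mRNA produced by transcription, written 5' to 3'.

5'-UGAAGUGGCGCAGCAGAAGGCCGUUCCUUCAAACGACGGGCAUCCAUGCG-3'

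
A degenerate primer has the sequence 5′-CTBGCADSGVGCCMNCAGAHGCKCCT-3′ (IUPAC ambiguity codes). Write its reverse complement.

5'-AGGMGCDTCTGNKGGCBCSHTGCVAG-3'

Standard pairs A↔T, G↔C; ambiguity codes pair M↔K, S↔S, B↔V, D↔H, N↔N. Complement (GAVCGTHSCBCGGKNGTCTDCGMGGA), then reverse for 5'→3'.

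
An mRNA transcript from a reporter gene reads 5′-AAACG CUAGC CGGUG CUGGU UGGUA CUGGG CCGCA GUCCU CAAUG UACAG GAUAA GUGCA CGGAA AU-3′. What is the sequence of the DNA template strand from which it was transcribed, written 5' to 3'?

Replace U with T to get the coding DNA strand: AAACGCTAGCCGGTGCTGGTTGGTACTGGGCCGCAGTCCTCAATGTACAGGATAAGTGCACGGAAAT. The template strand is its reverse complement (complement TTTGCGATCGGCCACGACCAACCATGACCCGGCGTCAGGAGTTACATGTCCTATTCACGTGCCTTTA, then reverse).

5'-ATTTCCGTGCACTTATCCTGTACATTGAGGACTGCGGCCCAGTACCAACCAGCACCGGCTAGCGTTT-3'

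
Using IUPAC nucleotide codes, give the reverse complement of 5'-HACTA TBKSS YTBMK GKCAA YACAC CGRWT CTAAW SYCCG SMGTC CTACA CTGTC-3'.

5'-GACAGTGTAGGACKSCGGRSWTTAGAWYCGGTGTRTTGMCMKVARSSMVATAGTD-3'

Standard pairs A↔T, G↔C; ambiguity codes pair R↔Y, M↔K, W↔W, S↔S, B↔V, H↔D. Complement (DTGATAVMSSRAVKMCMGTTRTGTGGCYWAGATTWSRGGCSKCAGGATGTGACAG), then reverse for 5'→3'.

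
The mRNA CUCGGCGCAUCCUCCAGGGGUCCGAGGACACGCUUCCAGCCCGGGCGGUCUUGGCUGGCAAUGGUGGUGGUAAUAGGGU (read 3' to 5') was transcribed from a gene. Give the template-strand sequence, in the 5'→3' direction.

5'-GAGCCGCGTAGGAGGTCCCCAGGCTCCTGTGCGAAGGTCGGGCCCGCCAGAACCGACCGTTACCACCACCATTATCCCA-3'

Written 5'→3' the mRNA is UGGGAUAAUGGUGGUGGUAACGGUCGGUUCUGGCGGGCCCGACCUUCGCACAGGAGCCUGGGGACCUCCUACGCGGCUC, so the coding DNA strand is TGGGATAATGGTGGTGGTAACGGTCGGTTCTGGCGGGCCCGACCTTCGCACAGGAGCCTGGGGACCTCCTACGCGGCTC. The template is its reverse complement.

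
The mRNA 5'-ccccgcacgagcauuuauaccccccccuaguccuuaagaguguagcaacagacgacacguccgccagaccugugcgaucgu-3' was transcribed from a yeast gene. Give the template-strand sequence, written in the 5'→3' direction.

5′-ACGATCGCACAGGTCTGGCGGACGTGTCGTCTGTTGCTACACTCTTAAGGACTAGGGGGGGGTATAAATGCTCGTGCGGGG-3′

Replace U with T to get the coding DNA strand: CCCCGCACGAGCATTTATACCCCCCCCTAGTCCTTAAGAGTGTAGCAACAGACGACACGTCCGCCAGACCTGTGCGATCGT. The template strand is its reverse complement (complement GGGGCGTGCTCGTAAATATGGGGGGGGATCAGGAATTCTCACATCGTTGTCTGCTGTGCAGGCGGTCTGGACACGCTAGCA, then reverse).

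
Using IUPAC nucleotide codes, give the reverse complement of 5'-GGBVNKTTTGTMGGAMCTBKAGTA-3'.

Standard pairs A↔T, G↔C; ambiguity codes pair M↔K, B↔V, N↔N. Complement (CCVBNMAAACAKCCTKGAVMTCAT), then reverse for 5'→3'.

5'-TACTMVAGKTCCKACAAAMNBVCC-3'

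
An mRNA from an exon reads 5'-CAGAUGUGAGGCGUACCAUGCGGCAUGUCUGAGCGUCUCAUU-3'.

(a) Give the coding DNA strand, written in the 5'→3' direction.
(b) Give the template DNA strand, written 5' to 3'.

(a) 5'-CAGATGTGAGGCGTACCATGCGGCATGTCTGAGCGTCTCATT-3'
(b) 5'-AATGAGACGCTCAGACATGCCGCATGGTACGCCTCACATCTG-3'

(a) The coding strand matches the mRNA with U→T.
(b) The template strand is the reverse complement of the coding strand.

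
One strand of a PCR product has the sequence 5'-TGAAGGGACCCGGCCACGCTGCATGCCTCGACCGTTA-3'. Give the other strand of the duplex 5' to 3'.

5′-TAACGGTCGAGGCATGCAGCGTGGCCGGGTCCCTTCA-3′

The complement of TGAAGGGACCCGGCCACGCTGCATGCCTCGACCGTTA is ACTTCCCTGGGCCGGTGCGACGTACGGAGCTGGCAAT (A↔T, G↔C). DNA strands are antiparallel, so the complementary strand runs 3'→5'; reversing gives the 5'→3' form.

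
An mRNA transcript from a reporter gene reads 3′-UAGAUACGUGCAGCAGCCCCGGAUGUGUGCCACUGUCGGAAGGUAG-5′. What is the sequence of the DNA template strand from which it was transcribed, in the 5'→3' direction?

Written 5'→3' the mRNA is GAUGGAAGGCUGUCACCGUGUGUAGGCCCCGACGACGUGCAUAGAU, so the coding DNA strand is GATGGAAGGCTGTCACCGTGTGTAGGCCCCGACGACGTGCATAGAT. The template is its reverse complement.

5'-ATCTATGCACGTCGTCGGGGCCTACACACGGTGACAGCCTTCCATC-3'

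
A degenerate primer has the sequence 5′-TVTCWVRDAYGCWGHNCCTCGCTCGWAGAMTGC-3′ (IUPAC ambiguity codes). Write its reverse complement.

Standard pairs A↔T, G↔C; ambiguity codes pair R↔Y, M↔K, W↔W, D↔H, V↔B, N↔N. Complement (ABAGWBYHTRCGWCDNGGAGCGAGCWTCTKACG), then reverse for 5'→3'.

5'-GCAKTCTWCGAGCGAGGNDCWGCRTHYBWGABA-3'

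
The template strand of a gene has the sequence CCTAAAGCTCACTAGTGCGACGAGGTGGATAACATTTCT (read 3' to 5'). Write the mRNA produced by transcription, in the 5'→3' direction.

Reading the template 3'→5' as shown, RNA polymerase pairs each base (A→U, T→A, G↔C) to build mRNA 5'→3' directly.

5'-GGAUUUCGAGUGAUCACGCUGCUCCACCUAUUGUAAAGA-3'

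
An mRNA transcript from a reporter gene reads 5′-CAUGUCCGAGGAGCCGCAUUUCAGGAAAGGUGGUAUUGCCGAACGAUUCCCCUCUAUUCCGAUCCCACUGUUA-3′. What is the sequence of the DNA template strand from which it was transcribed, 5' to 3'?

5'-TAACAGTGGGATCGGAATAGAGGGGAATCGTTCGGCAATACCACCTTTCCTGAAATGCGGCTCCTCGGACATG-3'

Replace U with T to get the coding DNA strand: CATGTCCGAGGAGCCGCATTTCAGGAAAGGTGGTATTGCCGAACGATTCCCCTCTATTCCGATCCCACTGTTA. The template strand is its reverse complement (complement GTACAGGCTCCTCGGCGTAAAGTCCTTTCCACCATAACGGCTTGCTAAGGGGAGATAAGGCTAGGGTGACAAT, then reverse).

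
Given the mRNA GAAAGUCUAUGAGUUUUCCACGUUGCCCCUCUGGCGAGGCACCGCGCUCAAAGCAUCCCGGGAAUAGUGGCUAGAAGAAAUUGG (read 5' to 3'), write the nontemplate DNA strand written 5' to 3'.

The coding DNA strand has the same 5'→3' sequence as the mRNA with U replaced by T.

5′-GAAAGTCTATGAGTTTTCCACGTTGCCCCTCTGGCGAGGCACCGCGCTCAAAGCATCCCGGGAATAGTGGCTAGAAGAAATTGG-3′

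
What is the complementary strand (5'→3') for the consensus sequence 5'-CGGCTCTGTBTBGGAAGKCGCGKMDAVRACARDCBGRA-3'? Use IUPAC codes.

Standard pairs A↔T, G↔C; ambiguity codes pair R↔Y, M↔K, B↔V, D↔H. Complement (GCCGAGACAVAVCCTTCMGCGCMKHTBYTGTYHGVCYT), then reverse for 5'→3'.

5'-TYCVGHYTGTYBTHKMCGCGMCTTCCVAVACAGAGCCG-3'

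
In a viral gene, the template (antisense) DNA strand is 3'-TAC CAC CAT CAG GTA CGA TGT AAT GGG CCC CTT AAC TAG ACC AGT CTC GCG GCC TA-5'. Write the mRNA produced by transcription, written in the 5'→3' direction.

Reading the template 3'→5' as shown, RNA polymerase pairs each base (A→U, T→A, G↔C) to build mRNA 5'→3' directly.

5'-AUGGUGGUAGUCCAUGCUACAUUACCCGGGGAAUUGAUCUGGUCAGAGCGCCGGAU-3'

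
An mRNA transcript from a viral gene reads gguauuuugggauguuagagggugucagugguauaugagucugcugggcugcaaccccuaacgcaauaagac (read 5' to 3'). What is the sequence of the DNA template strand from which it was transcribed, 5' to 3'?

Replace U with T to get the coding DNA strand: GGTATTTTGGGATGTTAGAGGGTGTCAGTGGTATATGAGTCTGCTGGGCTGCAACCCCTAACGCAATAAGAC. The template strand is its reverse complement (complement CCATAAAACCCTACAATCTCCCACAGTCACCATATACTCAGACGACCCGACGTTGGGGATTGCGTTATTCTG, then reverse).

5'-GTCTTATTGCGTTAGGGGTTGCAGCCCAGCAGACTCATATACCACTGACACCCTCTAACATCCCAAAATACC-3'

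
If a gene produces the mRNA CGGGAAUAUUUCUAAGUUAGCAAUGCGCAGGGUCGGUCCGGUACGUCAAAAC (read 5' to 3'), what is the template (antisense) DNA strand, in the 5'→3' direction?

5'-GTTTTGACGTACCGGACCGACCCTGCGCATTGCTAACTTAGAAATATTCCCG-3'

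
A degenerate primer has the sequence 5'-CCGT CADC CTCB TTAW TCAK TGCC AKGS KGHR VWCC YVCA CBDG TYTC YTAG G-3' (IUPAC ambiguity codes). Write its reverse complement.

5'-CCTARGARACHVGTGBRGGWBYDCMSCMTGGCAMTGAWTAAVGAGGHTGACGG-3'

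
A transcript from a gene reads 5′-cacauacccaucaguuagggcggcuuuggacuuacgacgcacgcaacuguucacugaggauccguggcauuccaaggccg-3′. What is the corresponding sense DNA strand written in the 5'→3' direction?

5'-CACATACCCATCAGTTAGGGCGGCTTTGGACTTACGACGCACGCAACTGTTCACTGAGGATCCGTGGCATTCCAAGGCCG-3'

The coding DNA strand has the same 5'→3' sequence as the mRNA with U replaced by T.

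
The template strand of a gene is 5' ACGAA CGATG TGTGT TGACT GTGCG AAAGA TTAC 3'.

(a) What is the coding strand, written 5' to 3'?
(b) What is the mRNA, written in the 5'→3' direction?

(a) 5'-GTAATCTTTCGCACAGTCAACACACATCGTTCGT-3'
(b) 5'-GUAAUCUUUCGCACAGUCAACACACAUCGUUCGU-3'

(a) The coding strand is the reverse complement of the template: complement TGCTTGCTACACACAACTGACACGCTTTCTAATG, then reverse.
(b) mRNA has the coding-strand sequence with T→U.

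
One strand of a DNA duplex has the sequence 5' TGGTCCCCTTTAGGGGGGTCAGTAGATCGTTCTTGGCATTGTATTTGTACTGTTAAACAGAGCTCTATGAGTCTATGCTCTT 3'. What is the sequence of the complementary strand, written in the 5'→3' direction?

5'-AAGAGCATAGACTCATAGAGCTCTGTTTAACAGTACAAATACAATGCCAAGAACGATCTACTGACCCCCCTAAAGGGGACCA-3'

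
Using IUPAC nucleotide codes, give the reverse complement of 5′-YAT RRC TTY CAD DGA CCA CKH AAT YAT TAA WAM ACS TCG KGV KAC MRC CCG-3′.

Standard pairs A↔T, G↔C; ambiguity codes pair R↔Y, M↔K, W↔W, S↔S, D↔H, V↔B. Complement (RTAYYGAARGTHHCTGGTGMDTTARTAATTWTKTGSAGCMCBMTGKYGGGC), then reverse for 5'→3'.

5'-CGGGYKGTMBCMCGASGTKTWTTAATRATTDMGTGGTCHHTGRAAGYYATR-3'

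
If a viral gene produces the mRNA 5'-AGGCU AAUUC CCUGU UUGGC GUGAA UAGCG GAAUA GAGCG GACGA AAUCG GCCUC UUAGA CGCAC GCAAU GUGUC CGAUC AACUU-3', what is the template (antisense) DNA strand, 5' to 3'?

5'-AAGTTGATCGGACACATTGCGTGCGTCTAAGAGGCCGATTTCGTCCGCTCTATTCCGCTATTCACGCCAAACAGGGAATTAGCCT-3'

Replace U with T to get the coding DNA strand: AGGCTAATTCCCTGTTTGGCGTGAATAGCGGAATAGAGCGGACGAAATCGGCCTCTTAGACGCACGCAATGTGTCCGATCAACTT. The template strand is its reverse complement (complement TCCGATTAAGGGACAAACCGCACTTATCGCCTTATCTCGCCTGCTTTAGCCGGAGAATCTGCGTGCGTTACACAGGCTAGTTGAA, then reverse).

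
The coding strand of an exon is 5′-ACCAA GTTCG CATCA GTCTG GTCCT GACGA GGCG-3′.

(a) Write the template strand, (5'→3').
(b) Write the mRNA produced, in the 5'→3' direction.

(a) The template strand is the reverse complement of the coding strand: complement TGGTTCAAGCGTAGTCAGACCAGGACTGCTCCGC, then reverse.
(b) mRNA matches the coding strand with T→U.

(a) 5'-CGCCTCGTCAGGACCAGACTGATGCGAACTTGGT-3'
(b) 5'-ACCAAGUUCGCAUCAGUCUGGUCCUGACGAGGCG-3'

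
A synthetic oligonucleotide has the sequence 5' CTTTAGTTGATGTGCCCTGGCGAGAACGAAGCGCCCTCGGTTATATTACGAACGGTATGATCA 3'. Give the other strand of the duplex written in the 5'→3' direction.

5'-TGATCATACCGTTCGTAATATAACCGAGGGCGCTTCGTTCTCGCCAGGGCACATCAACTAAAG-3'

Pairing A↔T and G↔C gives GAAATCAACTACACGGGACCGCTCTTGCTTCGCGGGAGCCAATATAATGCTTGCCATACTAGT, running 3'→5'. Reverse for the 5'→3' convention.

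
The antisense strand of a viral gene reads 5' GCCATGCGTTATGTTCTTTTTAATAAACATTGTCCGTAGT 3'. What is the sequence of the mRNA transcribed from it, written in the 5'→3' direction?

5'-ACUACGGACAAUGUUUAUUAAAAAGAACAUAACGCAUGGC-3'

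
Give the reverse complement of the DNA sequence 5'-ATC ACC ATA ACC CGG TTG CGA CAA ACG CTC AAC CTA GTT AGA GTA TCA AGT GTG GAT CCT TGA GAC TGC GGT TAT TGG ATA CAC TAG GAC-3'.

5′-GTCCTAGTGTATCCAATAACCGCAGTCTCAAGGATCCACACTTGATACTCTAACTAGGTTGAGCGTTTGTCGCAACCGGGTTATGGTGAT-3′

Reading the sequence 3'→5' and pairing each base (A↔T, G↔C) gives the reverse complement directly.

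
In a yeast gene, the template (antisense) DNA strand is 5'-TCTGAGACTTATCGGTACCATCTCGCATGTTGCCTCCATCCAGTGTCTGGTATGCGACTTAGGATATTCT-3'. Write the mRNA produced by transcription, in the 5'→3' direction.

The mRNA has the sequence of the coding strand (reverse complement of the template) with T→U. Reverse complement of TCTGAGACTTATCGGTACCATCTCGCATGTTGCCTCCATCCAGTGTCTGGTATGCGACTTAGGATATTCT is AGAATATCCTAAGTCGCATACCAGACACTGGATGGAGGCAACATGCGAGATGGTACCGATAAGTCTCAGA; then T→U.

5′-AGAAUAUCCUAAGUCGCAUACCAGACACUGGAUGGAGGCAACAUGCGAGAUGGUACCGAUAAGUCUCAGA-3′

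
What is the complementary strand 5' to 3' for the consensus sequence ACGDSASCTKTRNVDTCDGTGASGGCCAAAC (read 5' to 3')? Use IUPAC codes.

5'-GTTTGGCCSTCACHGAHBNYAMAGSTSHCGT-3'

Standard pairs A↔T, G↔C; ambiguity codes pair R↔Y, K↔M, S↔S, D↔H, V↔B, N↔N. Complement (TGCHSTSGAMAYNBHAGHCACTSCCGGTTTG), then reverse for 5'→3'.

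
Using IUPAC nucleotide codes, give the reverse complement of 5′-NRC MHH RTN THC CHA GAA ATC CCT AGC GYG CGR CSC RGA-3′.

Standard pairs A↔T, G↔C; ambiguity codes pair R↔Y, M↔K, S↔S, H↔D, N↔N. Complement (NYGKDDYANADGGDTCTTTAGGGATCGCRCGCYGSGYCT), then reverse for 5'→3'.

5'-TCYGSGYCGCRCGCTAGGGATTTCTDGGDANAYDDKGYN-3'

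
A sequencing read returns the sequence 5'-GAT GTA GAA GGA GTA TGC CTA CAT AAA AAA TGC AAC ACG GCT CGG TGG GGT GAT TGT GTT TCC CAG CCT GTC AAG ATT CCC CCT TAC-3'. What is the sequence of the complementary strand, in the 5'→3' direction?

The complement of GATGTAGAAGGAGTATGCCTACATAAAAAATGCAACACGGCTCGGTGGGGTGATTGTGTTTCCCAGCCTGTCAAGATTCCCCCTTAC is CTACATCTTCCTCATACGGATGTATTTTTTACGTTGTGCCGAGCCACCCCACTAACACAAAGGGTCGGACAGTTCTAAGGGGGAATG (A↔T, G↔C). DNA strands are antiparallel, so the complementary strand runs 3'→5'; reversing gives the 5'→3' form.

5'-GTAAGGGGGAATCTTGACAGGCTGGGAAACACAATCACCCCACCGAGCCGTGTTGCATTTTTTATGTAGGCATACTCCTTCTACATC-3'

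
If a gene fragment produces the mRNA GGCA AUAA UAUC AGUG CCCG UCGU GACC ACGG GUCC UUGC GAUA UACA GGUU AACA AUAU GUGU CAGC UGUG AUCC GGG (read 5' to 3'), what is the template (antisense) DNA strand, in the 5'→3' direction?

Replace U with T to get the coding DNA strand: GGCAATAATATCAGTGCCCGTCGTGACCACGGGTCCTTGCGATATACAGGTTAACAATATGTGTCAGCTGTGATCCGGG. The template strand is its reverse complement (complement CCGTTATTATAGTCACGGGCAGCACTGGTGCCCAGGAACGCTATATGTCCAATTGTTATACACAGTCGACACTAGGCCC, then reverse).

5'-CCCGGATCACAGCTGACACATATTGTTAACCTGTATATCGCAAGGACCCGTGGTCACGACGGGCACTGATATTATTGCC-3'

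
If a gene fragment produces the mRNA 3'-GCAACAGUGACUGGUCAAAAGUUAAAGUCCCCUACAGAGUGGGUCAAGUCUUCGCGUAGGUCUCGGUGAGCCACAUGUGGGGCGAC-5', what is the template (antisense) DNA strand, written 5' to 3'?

5'-CGTTGTCACTGACCAGTTTTCAATTTCAGGGGATGTCTCACCCAGTTCAGAAGCGCATCCAGAGCCACTCGGTGTACACCCCGCTG-3'

Written 5'→3' the mRNA is CAGCGGGGUGUACACCGAGUGGCUCUGGAUGCGCUUCUGAACUGGGUGAGACAUCCCCUGAAAUUGAAAACUGGUCAGUGACAACG, so the coding DNA strand is CAGCGGGGTGTACACCGAGTGGCTCTGGATGCGCTTCTGAACTGGGTGAGACATCCCCTGAAATTGAAAACTGGTCAGTGACAACG. The template is its reverse complement.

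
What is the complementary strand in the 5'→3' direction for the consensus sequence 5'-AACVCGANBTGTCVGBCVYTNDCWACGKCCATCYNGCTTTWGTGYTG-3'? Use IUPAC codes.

Standard pairs A↔T, G↔C; ambiguity codes pair Y↔R, K↔M, W↔W, B↔V, D↔H, N↔N. Complement (TTGBGCTNVACAGBCVGBRANHGWTGCMGGTAGRNCGAAAWCACRAC), then reverse for 5'→3'.

5'-CARCACWAAAGCNRGATGGMCGTWGHNARBGVCBGACAVNTCGBGTT-3'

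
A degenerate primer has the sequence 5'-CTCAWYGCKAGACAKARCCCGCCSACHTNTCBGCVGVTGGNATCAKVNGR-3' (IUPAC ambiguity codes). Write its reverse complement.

5'-YCNBMTGATNCCABCBGCVGANADGTSGGCGGGYTMTGTCTMGCRWTGAG-3'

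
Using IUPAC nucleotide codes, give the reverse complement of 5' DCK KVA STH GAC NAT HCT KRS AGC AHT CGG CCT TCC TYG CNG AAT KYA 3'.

5'-TRMATTCNGCRAGGAAGGCCGADTGCTSYMAGDATNGTCDASTBMMGH-3'

Standard pairs A↔T, G↔C; ambiguity codes pair R↔Y, K↔M, S↔S, D↔H, V↔B, N↔N. Complement (HGMMBTSADCTGNTADGAMYSTCGTDAGCCGGAAGGARCGNCTTAMRT), then reverse for 5'→3'.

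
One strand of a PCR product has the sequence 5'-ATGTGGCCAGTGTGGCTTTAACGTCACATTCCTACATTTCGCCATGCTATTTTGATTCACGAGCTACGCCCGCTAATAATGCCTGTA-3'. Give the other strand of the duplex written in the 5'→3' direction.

5′-TACAGGCATTATTAGCGGGCGTAGCTCGTGAATCAAAATAGCATGGCGAAATGTAGGAATGTGACGTTAAAGCCACACTGGCCACAT-3′

Pairing A↔T and G↔C gives TACACCGGTCACACCGAAATTGCAGTGTAAGGATGTAAAGCGGTACGATAAAACTAAGTGCTCGATGCGGGCGATTATTACGGACAT, running 3'→5'. Reverse for the 5'→3' convention.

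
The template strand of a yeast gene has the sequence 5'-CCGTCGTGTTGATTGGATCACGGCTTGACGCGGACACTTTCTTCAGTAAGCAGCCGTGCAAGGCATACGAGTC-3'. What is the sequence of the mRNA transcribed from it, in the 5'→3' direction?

5'-GACUCGUAUGCCUUGCACGGCUGCUUACUGAAGAAAGUGUCCGCGUCAAGCCGUGAUCCAAUCAACACGACGG-3'

The mRNA has the sequence of the coding strand (reverse complement of the template) with T→U. Reverse complement of CCGTCGTGTTGATTGGATCACGGCTTGACGCGGACACTTTCTTCAGTAAGCAGCCGTGCAAGGCATACGAGTC is GACTCGTATGCCTTGCACGGCTGCTTACTGAAGAAAGTGTCCGCGTCAAGCCGTGATCCAATCAACACGACGG; then T→U.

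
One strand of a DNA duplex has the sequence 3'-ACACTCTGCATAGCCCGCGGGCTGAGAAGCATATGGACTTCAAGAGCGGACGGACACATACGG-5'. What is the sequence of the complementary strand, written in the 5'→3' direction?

The strand is given 3'→5', so its complement runs 5'→3' in the same left-to-right order: pair each base A↔T, G↔C.

5′-TGTGAGACGTATCGGGCGCCCGACTCTTCGTATACCTGAAGTTCTCGCCTGCCTGTGTATGCC-3′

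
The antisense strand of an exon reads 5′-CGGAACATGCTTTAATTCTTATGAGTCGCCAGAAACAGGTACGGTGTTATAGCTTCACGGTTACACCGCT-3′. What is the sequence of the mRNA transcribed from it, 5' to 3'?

5'-AGCGGUGUAACCGUGAAGCUAUAACACCGUACCUGUUUCUGGCGACUCAUAAGAAUUAAAGCAUGUUCCG-3'

RNA polymerase reads the template 3'→5' and synthesizes mRNA 5'→3' by base-pairing (A→U, T→A, G↔C). The complement of the template is GCCTTGTACGAAATTAAGAATACTCAGCGGTCTTTGTCCATGCCACAATATCGAAGTGCCAATGTGGCGA; antiparallel, so 5'→3' the coding strand is AGCGGTGTAACCGTGAAGCTATAACACCGTACCTGTTTCTGGCGACTCATAAGAATTAAAGCATGTTCCG. Replace T with U for the mRNA.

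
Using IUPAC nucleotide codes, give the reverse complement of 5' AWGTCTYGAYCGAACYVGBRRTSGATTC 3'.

Standard pairs A↔T, G↔C; ambiguity codes pair R↔Y, W↔W, S↔S, B↔V. Complement (TWCAGARCTRGCTTGRBCVYYASCTAAG), then reverse for 5'→3'.

5'-GAATCSAYYVCBRGTTCGRTCRAGACWT-3'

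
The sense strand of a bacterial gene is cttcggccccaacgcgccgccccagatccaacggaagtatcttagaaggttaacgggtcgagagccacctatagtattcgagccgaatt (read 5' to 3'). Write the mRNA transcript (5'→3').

The mRNA is synthesized from the template strand, so it matches the coding strand with T replaced by U.

5'-CUUCGGCCCCAACGCGCCGCCCCAGAUCCAACGGAAGUAUCUUAGAAGGUUAACGGGUCGAGAGCCACCUAUAGUAUUCGAGCCGAAUU-3'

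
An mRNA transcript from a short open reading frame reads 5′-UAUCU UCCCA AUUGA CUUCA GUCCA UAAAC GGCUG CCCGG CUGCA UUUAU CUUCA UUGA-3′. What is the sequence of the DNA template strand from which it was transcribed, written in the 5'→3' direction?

5'-TCAATGAAGATAAATGCAGCCGGGCAGCCGTTTATGGACTGAAGTCAATTGGGAAGATA-3'

Replace U with T to get the coding DNA strand: TATCTTCCCAATTGACTTCAGTCCATAAACGGCTGCCCGGCTGCATTTATCTTCATTGA. The template strand is its reverse complement (complement ATAGAAGGGTTAACTGAAGTCAGGTATTTGCCGACGGGCCGACGTAAATAGAAGTAACT, then reverse).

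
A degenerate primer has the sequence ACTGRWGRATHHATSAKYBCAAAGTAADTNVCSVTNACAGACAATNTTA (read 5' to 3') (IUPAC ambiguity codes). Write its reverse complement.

Standard pairs A↔T, G↔C; ambiguity codes pair R↔Y, K↔M, W↔W, S↔S, B↔V, D↔H, N↔N. Complement (TGACYWCYTADDTASTMRVGTTTCATTHANBGSBANTGTCTGTTANAAT), then reverse for 5'→3'.

5'-TAANATTGTCTGTNABSGBNAHTTACTTTGVRMTSATDDATYCWYCAGT-3'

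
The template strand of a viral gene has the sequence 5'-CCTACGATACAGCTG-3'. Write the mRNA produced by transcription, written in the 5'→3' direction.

5′-CAGCUGUAUCGUAGG-3′

RNA polymerase reads the template 3'→5' and synthesizes mRNA 5'→3' by base-pairing (A→U, T→A, G↔C). The complement of the template is GGATGCTATGTCGAC; antiparallel, so 5'→3' the coding strand is CAGCTGTATCGTAGG. Replace T with U for the mRNA.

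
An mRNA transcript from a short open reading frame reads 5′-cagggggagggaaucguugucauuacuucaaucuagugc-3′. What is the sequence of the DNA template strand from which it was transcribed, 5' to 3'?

5'-GCACTAGATTGAAGTAATGACAACGATTCCCTCCCCCTG-3'

Replace U with T to get the coding DNA strand: CAGGGGGAGGGAATCGTTGTCATTACTTCAATCTAGTGC. The template strand is its reverse complement (complement GTCCCCCTCCCTTAGCAACAGTAATGAAGTTAGATCACG, then reverse).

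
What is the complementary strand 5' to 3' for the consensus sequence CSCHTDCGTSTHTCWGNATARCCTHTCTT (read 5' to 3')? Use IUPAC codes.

Standard pairs A↔T, G↔C; ambiguity codes pair R↔Y, W↔W, S↔S, D↔H, N↔N. Complement (GSGDAHGCASADAGWCNTATYGGADAGAA), then reverse for 5'→3'.

5'-AAGADAGGYTATNCWGADASACGHADGSG-3'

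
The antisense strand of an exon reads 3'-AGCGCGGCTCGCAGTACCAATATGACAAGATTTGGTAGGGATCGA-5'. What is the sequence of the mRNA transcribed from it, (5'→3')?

5'-UCGCGCCGAGCGUCAUGGUUAUACUGUUCUAAACCAUCCCUAGCU-3'

Reading the template 3'→5' as shown, RNA polymerase pairs each base (A→U, T→A, G↔C) to build mRNA 5'→3' directly.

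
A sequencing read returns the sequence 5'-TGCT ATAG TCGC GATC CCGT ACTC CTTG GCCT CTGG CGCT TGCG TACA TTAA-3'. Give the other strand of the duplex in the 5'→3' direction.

5'-TTAATGTACGCAAGCGCCAGAGGCCAAGGAGTACGGGATCGCGACTATAGCA-3'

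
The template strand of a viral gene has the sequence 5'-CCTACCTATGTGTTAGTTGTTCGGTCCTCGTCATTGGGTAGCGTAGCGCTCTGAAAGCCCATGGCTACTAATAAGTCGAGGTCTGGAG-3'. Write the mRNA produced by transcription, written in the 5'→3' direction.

The mRNA has the sequence of the coding strand (reverse complement of the template) with T→U. Reverse complement of CCTACCTATGTGTTAGTTGTTCGGTCCTCGTCATTGGGTAGCGTAGCGCTCTGAAAGCCCATGGCTACTAATAAGTCGAGGTCTGGAG is CTCCAGACCTCGACTTATTAGTAGCCATGGGCTTTCAGAGCGCTACGCTACCCAATGACGAGGACCGAACAACTAACACATAGGTAGG; then T→U.

5′-CUCCAGACCUCGACUUAUUAGUAGCCAUGGGCUUUCAGAGCGCUACGCUACCCAAUGACGAGGACCGAACAACUAACACAUAGGUAGG-3′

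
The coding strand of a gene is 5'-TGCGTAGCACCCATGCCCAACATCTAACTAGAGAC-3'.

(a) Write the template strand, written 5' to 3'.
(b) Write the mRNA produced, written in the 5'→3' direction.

(a) 5'-GTCTCTAGTTAGATGTTGGGCATGGGTGCTACGCA-3'
(b) 5'-UGCGUAGCACCCAUGCCCAACAUCUAACUAGAGAC-3'

(a) The template strand is the reverse complement of the coding strand: complement ACGCATCGTGGGTACGGGTTGTAGATTGATCTCTG, then reverse.
(b) mRNA matches the coding strand with T→U.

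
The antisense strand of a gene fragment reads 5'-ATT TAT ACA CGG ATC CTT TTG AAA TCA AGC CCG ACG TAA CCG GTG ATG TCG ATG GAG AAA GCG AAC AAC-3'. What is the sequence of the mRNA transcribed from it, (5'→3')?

The mRNA has the sequence of the coding strand (reverse complement of the template) with T→U. Reverse complement of ATTTATACACGGATCCTTTTGAAATCAAGCCCGACGTAACCGGTGATGTCGATGGAGAAAGCGAACAAC is GTTGTTCGCTTTCTCCATCGACATCACCGGTTACGTCGGGCTTGATTTCAAAAGGATCCGTGTATAAAT; then T→U.

5'-GUUGUUCGCUUUCUCCAUCGACAUCACCGGUUACGUCGGGCUUGAUUUCAAAAGGAUCCGUGUAUAAAU-3'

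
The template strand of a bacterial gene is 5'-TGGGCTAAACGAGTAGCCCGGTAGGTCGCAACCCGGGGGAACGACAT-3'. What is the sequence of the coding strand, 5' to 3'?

5'-ATGTCGTTCCCCCGGGTTGCGACCTACCGGGCTACTCGTTTAGCCCA-3'

The coding strand is complementary and antiparallel to the template: take the complement (A↔T, G↔C) and reverse.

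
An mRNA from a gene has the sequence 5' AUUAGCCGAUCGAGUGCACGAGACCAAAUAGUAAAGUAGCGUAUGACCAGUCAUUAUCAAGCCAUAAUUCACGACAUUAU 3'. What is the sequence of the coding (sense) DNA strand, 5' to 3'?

The coding DNA strand has the same 5'→3' sequence as the mRNA with U replaced by T.

5′-ATTAGCCGATCGAGTGCACGAGACCAAATAGTAAAGTAGCGTATGACCAGTCATTATCAAGCCATAATTCACGACATTAT-3′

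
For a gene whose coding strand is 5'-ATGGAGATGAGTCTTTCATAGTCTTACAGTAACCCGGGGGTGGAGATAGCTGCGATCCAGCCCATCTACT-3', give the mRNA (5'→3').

5'-AUGGAGAUGAGUCUUUCAUAGUCUUACAGUAACCCGGGGGUGGAGAUAGCUGCGAUCCAGCCCAUCUACU-3'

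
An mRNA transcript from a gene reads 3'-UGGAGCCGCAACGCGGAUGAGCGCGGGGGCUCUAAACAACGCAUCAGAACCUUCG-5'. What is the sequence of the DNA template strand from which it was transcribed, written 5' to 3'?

5′-ACCTCGGCGTTGCGCCTACTCGCGCCCCCGAGATTTGTTGCGTAGTCTTGGAAGC-3′

Written 5'→3' the mRNA is GCUUCCAAGACUACGCAACAAAUCUCGGGGGCGCGAGUAGGCGCAACGCCGAGGU, so the coding DNA strand is GCTTCCAAGACTACGCAACAAATCTCGGGGGCGCGAGTAGGCGCAACGCCGAGGT. The template is its reverse complement.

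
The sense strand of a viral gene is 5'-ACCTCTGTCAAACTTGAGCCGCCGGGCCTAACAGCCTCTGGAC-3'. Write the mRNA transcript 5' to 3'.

The mRNA is synthesized from the template strand, so it matches the coding strand with T replaced by U.

5′-ACCUCUGUCAAACUUGAGCCGCCGGGCCUAACAGCCUCUGGAC-3′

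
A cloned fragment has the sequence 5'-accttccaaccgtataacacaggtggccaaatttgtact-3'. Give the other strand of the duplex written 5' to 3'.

5'-AGTACAAATTTGGCCACCTGTGTTATACGGTTGGAAGGT-3'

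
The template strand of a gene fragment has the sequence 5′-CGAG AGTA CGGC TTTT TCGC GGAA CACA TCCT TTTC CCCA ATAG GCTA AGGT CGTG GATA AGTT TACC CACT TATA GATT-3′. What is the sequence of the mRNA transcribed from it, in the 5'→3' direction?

5'-AAUCUAUAAGUGGGUAAACUUAUCCACGACCUUAGCCUAUUGGGGAAAAGGAUGUGUUCCGCGAAAAAGCCGUACUCUCG-3'

The mRNA has the sequence of the coding strand (reverse complement of the template) with T→U. Reverse complement of CGAGAGTACGGCTTTTTCGCGGAACACATCCTTTTCCCCAATAGGCTAAGGTCGTGGATAAGTTTACCCACTTATAGATT is AATCTATAAGTGGGTAAACTTATCCACGACCTTAGCCTATTGGGGAAAAGGATGTGTTCCGCGAAAAAGCCGTACTCTCG; then T→U.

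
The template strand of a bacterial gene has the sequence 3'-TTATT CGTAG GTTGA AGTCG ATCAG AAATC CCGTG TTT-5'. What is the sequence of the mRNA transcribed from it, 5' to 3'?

Reading the template 3'→5' as shown, RNA polymerase pairs each base (A→U, T→A, G↔C) to build mRNA 5'→3' directly.

5'-AAUAAGCAUCCAACUUCAGCUAGUCUUUAGGGCACAAA-3'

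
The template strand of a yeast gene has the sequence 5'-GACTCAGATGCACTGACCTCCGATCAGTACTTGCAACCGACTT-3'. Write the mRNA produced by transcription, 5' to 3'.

5'-AAGUCGGUUGCAAGUACUGAUCGGAGGUCAGUGCAUCUGAGUC-3'

RNA polymerase reads the template 3'→5' and synthesizes mRNA 5'→3' by base-pairing (A→U, T→A, G↔C). The complement of the template is CTGAGTCTACGTGACTGGAGGCTAGTCATGAACGTTGGCTGAA; antiparallel, so 5'→3' the coding strand is AAGTCGGTTGCAAGTACTGATCGGAGGTCAGTGCATCTGAGTC. Replace T with U for the mRNA.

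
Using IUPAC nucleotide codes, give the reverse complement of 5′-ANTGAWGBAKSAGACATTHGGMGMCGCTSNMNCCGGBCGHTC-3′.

Standard pairs A↔T, G↔C; ambiguity codes pair M↔K, W↔W, S↔S, B↔V, H↔D, N↔N. Complement (TNACTWCVTMSTCTGTAADCCKCKGCGASNKNGGCCVGCDAG), then reverse for 5'→3'.

5'-GADCGVCCGGNKNSAGCGKCKCCDAATGTCTSMTVCWTCANT-3'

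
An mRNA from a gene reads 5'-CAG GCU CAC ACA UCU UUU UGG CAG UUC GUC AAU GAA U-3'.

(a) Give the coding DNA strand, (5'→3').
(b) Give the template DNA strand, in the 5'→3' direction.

(a) 5'-CAGGCTCACACATCTTTTTGGCAGTTCGTCAATGAAT-3'
(b) 5'-ATTCATTGACGAACTGCCAAAAAGATGTGTGAGCCTG-3'

(a) The coding strand matches the mRNA with U→T.
(b) The template strand is the reverse complement of the coding strand.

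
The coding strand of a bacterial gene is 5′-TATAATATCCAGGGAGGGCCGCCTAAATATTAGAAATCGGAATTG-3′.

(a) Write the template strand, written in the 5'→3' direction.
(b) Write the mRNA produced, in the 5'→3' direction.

(a) The template strand is the reverse complement of the coding strand: complement ATATTATAGGTCCCTCCCGGCGGATTTATAATCTTTAGCCTTAAC, then reverse.
(b) mRNA matches the coding strand with T→U.

(a) 5′-CAATTCCGATTTCTAATATTTAGGCGGCCCTCCCTGGATATTATA-3′
(b) 5'-UAUAAUAUCCAGGGAGGGCCGCCUAAAUAUUAGAAAUCGGAAUUG-3'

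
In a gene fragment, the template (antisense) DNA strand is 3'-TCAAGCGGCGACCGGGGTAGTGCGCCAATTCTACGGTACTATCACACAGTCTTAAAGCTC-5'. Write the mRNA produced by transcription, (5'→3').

5'-AGUUCGCCGCUGGCCCCAUCACGCGGUUAAGAUGCCAUGAUAGUGUGUCAGAAUUUCGAG-3'

Reading the template 3'→5' as shown, RNA polymerase pairs each base (A→U, T→A, G↔C) to build mRNA 5'→3' directly.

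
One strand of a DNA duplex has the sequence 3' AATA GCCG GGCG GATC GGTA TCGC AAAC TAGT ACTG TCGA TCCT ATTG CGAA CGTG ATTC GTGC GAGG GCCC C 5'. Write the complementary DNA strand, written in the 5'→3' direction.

5'-TTATCGGCCCGCCTAGCCATAGCGTTTGATCATGACAGCTAGGATAACGCTTGCACTAAGCACGCTCCCGGGG-3'

The strand is given 3'→5', so its complement runs 5'→3' in the same left-to-right order: pair each base A↔T, G↔C.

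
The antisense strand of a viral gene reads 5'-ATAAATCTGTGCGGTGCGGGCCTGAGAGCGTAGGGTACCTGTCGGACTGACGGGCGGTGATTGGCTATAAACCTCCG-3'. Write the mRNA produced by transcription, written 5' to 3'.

The mRNA has the sequence of the coding strand (reverse complement of the template) with T→U. Reverse complement of ATAAATCTGTGCGGTGCGGGCCTGAGAGCGTAGGGTACCTGTCGGACTGACGGGCGGTGATTGGCTATAAACCTCCG is CGGAGGTTTATAGCCAATCACCGCCCGTCAGTCCGACAGGTACCCTACGCTCTCAGGCCCGCACCGCACAGATTTAT; then T→U.

5'-CGGAGGUUUAUAGCCAAUCACCGCCCGUCAGUCCGACAGGUACCCUACGCUCUCAGGCCCGCACCGCACAGAUUUAU-3'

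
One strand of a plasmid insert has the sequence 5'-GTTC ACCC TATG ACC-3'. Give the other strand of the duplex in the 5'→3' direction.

5'-GGTCATAGGGTGAAC-3'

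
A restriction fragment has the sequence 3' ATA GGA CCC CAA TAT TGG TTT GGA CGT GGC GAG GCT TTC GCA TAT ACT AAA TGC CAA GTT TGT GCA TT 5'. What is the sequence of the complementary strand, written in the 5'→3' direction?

The strand is given 3'→5', so its complement runs 5'→3' in the same left-to-right order: pair each base A↔T, G↔C.

5'-TATCCTGGGGTTATAACCAAACCTGCACCGCTCCGAAAGCGTATATGATTTACGGTTCAAACACGTAA-3'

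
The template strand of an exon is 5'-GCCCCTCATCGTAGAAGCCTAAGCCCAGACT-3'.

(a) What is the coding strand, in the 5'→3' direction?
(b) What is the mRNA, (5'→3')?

(a) The coding strand is the reverse complement of the template: complement CGGGGAGTAGCATCTTCGGATTCGGGTCTGA, then reverse.
(b) mRNA has the coding-strand sequence with T→U.

(a) 5'-AGTCTGGGCTTAGGCTTCTACGATGAGGGGC-3'
(b) 5'-AGUCUGGGCUUAGGCUUCUACGAUGAGGGGC-3'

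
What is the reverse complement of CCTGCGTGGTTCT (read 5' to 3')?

5'-AGAACCACGCAGG-3'

Complement each base (A↔T, G↔C): GGACGCACCAAGA. Then reverse.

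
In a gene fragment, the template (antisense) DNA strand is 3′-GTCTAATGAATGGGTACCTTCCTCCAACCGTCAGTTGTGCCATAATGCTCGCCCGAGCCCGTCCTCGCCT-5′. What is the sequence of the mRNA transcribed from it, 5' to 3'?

Reading the template 3'→5' as shown, RNA polymerase pairs each base (A→U, T→A, G↔C) to build mRNA 5'→3' directly.

5'-CAGAUUACUUACCCAUGGAAGGAGGUUGGCAGUCAACACGGUAUUACGAGCGGGCUCGGGCAGGAGCGGA-3'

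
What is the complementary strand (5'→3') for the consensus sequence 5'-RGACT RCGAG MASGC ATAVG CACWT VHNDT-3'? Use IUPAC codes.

5'-AHNDBAWGTGCBTATGCSTKCTCGYAGTCY-3'

Standard pairs A↔T, G↔C; ambiguity codes pair R↔Y, M↔K, W↔W, S↔S, D↔H, V↔B, N↔N. Complement (YCTGAYGCTCKTSCGTATBCGTGWABDNHA), then reverse for 5'→3'.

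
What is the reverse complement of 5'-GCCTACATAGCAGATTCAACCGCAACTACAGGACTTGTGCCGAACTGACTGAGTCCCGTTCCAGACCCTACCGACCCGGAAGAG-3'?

5'-CTCTTCCGGGTCGGTAGGGTCTGGAACGGGACTCAGTCAGTTCGGCACAAGTCCTGTAGTTGCGGTTGAATCTGCTATGTAGGC-3'

Reading the sequence 3'→5' and pairing each base (A↔T, G↔C) gives the reverse complement directly.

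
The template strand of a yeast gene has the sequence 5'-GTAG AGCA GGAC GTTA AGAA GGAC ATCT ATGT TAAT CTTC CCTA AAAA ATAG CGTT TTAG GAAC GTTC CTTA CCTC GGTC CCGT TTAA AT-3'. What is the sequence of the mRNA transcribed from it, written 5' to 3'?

5'-AUUUAAACGGGACCGAGGUAAGGAACGUUCCUAAAACGCUAUUUUUUAGGGAAGAUUAACAUAGAUGUCCUUCUUAACGUCCUGCUCUAC-3'

The mRNA has the sequence of the coding strand (reverse complement of the template) with T→U. Reverse complement of GTAGAGCAGGACGTTAAGAAGGACATCTATGTTAATCTTCCCTAAAAAATAGCGTTTTAGGAACGTTCCTTACCTCGGTCCCGTTTAAAT is ATTTAAACGGGACCGAGGTAAGGAACGTTCCTAAAACGCTATTTTTTAGGGAAGATTAACATAGATGTCCTTCTTAACGTCCTGCTCTAC; then T→U.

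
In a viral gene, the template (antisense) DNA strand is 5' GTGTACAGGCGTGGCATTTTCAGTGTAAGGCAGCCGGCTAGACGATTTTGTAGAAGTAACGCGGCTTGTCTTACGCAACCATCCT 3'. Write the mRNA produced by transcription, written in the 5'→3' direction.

RNA polymerase reads the template 3'→5' and synthesizes mRNA 5'→3' by base-pairing (A→U, T→A, G↔C). The complement of the template is CACATGTCCGCACCGTAAAAGTCACATTCCGTCGGCCGATCTGCTAAAACATCTTCATTGCGCCGAACAGAATGCGTTGGTAGGA; antiparallel, so 5'→3' the coding strand is AGGATGGTTGCGTAAGACAAGCCGCGTTACTTCTACAAAATCGTCTAGCCGGCTGCCTTACACTGAAAATGCCACGCCTGTACAC. Replace T with U for the mRNA.

5'-AGGAUGGUUGCGUAAGACAAGCCGCGUUACUUCUACAAAAUCGUCUAGCCGGCUGCCUUACACUGAAAAUGCCACGCCUGUACAC-3'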